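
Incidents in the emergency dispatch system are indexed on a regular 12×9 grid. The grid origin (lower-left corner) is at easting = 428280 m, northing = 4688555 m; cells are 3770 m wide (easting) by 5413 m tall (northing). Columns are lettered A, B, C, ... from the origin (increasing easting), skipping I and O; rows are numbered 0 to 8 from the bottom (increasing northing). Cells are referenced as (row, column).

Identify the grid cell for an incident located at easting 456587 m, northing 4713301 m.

(4, H)

Column index: ⌊(456587 − 428280) / 3770⌋ = ⌊7.508⌋ = 7 → column H
Row offset from origin: ⌊(4713301 − 4688555) / 5413⌋ = ⌊4.572⌋ = 4 → row 4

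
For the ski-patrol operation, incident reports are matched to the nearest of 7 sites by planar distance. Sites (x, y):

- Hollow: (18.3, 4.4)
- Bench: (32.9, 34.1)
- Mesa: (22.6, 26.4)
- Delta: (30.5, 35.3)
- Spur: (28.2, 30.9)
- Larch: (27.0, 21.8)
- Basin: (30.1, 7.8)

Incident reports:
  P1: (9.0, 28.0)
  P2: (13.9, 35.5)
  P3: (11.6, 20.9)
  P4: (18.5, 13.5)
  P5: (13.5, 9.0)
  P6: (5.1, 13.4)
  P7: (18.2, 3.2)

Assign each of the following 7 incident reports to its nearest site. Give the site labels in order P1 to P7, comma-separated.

P1 → Mesa (d²=187.52)
P2 → Mesa (d²=158.50)
P3 → Mesa (d²=151.25)
P4 → Hollow (d²=82.85)
P5 → Hollow (d²=44.20)
P6 → Hollow (d²=255.24)
P7 → Hollow (d²=1.45)

Mesa, Mesa, Mesa, Hollow, Hollow, Hollow, Hollow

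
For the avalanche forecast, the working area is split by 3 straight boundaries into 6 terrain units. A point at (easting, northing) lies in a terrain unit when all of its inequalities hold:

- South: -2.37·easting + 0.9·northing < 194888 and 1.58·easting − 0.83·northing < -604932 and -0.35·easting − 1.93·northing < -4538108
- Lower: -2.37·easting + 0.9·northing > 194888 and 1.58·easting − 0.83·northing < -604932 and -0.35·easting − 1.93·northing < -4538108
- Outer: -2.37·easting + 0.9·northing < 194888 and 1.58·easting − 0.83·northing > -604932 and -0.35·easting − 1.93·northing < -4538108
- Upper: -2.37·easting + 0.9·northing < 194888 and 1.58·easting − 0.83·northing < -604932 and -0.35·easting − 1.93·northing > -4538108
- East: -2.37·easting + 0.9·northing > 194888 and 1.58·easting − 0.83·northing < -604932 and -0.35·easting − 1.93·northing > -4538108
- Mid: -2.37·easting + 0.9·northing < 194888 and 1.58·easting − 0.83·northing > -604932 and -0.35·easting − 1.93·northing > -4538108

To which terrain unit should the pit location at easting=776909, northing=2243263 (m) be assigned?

South

-2.37·776909 + 0.9·2243263 = 177662.370, which is < 194888
1.58·776909 − 0.83·2243263 = -634392.070, which is < -604932
-0.35·776909 − 1.93·2243263 = -4601415.740, which is < -4538108
This sign pattern matches South.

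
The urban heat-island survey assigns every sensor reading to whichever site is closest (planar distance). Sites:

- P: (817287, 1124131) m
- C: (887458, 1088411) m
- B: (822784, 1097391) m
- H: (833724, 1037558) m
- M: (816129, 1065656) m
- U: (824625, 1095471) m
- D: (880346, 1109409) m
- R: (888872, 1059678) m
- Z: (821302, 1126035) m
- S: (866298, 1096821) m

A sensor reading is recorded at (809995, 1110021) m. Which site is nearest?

Squared distances to each site:
P: 252265364.000; C: 6467508469.000; B: 323075421.000; H: 5813951810.000; M: 2005879181.000; U: 425739400.000; D: 4949637745.000; R: 8755998778.000; Z: 384296445.000; S: 3344267809.000.
Minimum at P.

P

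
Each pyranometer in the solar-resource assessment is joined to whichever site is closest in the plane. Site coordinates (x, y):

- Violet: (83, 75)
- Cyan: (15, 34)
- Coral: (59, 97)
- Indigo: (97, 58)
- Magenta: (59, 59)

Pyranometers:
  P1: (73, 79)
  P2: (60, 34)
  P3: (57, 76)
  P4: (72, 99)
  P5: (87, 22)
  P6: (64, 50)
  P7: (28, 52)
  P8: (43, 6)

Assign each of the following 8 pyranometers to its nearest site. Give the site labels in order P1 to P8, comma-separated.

P1 → Violet (d²=116.00)
P2 → Magenta (d²=626.00)
P3 → Magenta (d²=293.00)
P4 → Coral (d²=173.00)
P5 → Indigo (d²=1396.00)
P6 → Magenta (d²=106.00)
P7 → Cyan (d²=493.00)
P8 → Cyan (d²=1568.00)

Violet, Magenta, Magenta, Coral, Indigo, Magenta, Cyan, Cyan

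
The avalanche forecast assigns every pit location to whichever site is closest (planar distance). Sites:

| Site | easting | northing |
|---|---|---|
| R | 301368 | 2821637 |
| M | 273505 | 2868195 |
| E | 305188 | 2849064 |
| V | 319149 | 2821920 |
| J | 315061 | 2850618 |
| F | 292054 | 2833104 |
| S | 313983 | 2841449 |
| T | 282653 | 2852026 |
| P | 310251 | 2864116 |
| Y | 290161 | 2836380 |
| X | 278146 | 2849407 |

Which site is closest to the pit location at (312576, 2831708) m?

Squared distances to each site:
R: 227044305.000; M: 2857844210.000; E: 355813280.000; V: 139009273.000; J: 363763325.000; F: 423101300.000; S: 96866730.000; T: 1308207053.000; P: 1055684089.000; Y: 524259809.000; X: 1498679501.000.
Minimum at S.

S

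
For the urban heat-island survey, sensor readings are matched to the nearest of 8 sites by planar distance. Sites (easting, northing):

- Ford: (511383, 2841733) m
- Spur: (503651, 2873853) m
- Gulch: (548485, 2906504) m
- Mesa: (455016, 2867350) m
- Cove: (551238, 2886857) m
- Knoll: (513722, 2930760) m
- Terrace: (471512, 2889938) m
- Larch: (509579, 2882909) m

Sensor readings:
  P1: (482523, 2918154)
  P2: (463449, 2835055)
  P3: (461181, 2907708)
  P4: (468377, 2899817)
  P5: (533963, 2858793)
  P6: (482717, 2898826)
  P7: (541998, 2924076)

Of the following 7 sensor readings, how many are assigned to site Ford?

1

P1 → Terrace
P2 → Mesa
P3 → Terrace
P4 → Terrace
P5 → Ford
P6 → Terrace
P7 → Gulch
1 of the 7 goes to Ford.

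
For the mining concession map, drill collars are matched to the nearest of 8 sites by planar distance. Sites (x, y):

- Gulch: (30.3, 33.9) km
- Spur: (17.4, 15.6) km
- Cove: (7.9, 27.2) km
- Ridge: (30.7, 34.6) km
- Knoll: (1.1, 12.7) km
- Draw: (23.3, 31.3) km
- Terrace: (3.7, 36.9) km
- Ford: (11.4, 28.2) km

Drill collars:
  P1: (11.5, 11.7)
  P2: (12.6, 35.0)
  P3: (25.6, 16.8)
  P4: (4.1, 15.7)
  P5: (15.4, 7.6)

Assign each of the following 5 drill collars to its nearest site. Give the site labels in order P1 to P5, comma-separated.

P1 → Spur (d²=50.02)
P2 → Ford (d²=47.68)
P3 → Spur (d²=68.68)
P4 → Knoll (d²=18.00)
P5 → Spur (d²=68.00)

Spur, Ford, Spur, Knoll, Spur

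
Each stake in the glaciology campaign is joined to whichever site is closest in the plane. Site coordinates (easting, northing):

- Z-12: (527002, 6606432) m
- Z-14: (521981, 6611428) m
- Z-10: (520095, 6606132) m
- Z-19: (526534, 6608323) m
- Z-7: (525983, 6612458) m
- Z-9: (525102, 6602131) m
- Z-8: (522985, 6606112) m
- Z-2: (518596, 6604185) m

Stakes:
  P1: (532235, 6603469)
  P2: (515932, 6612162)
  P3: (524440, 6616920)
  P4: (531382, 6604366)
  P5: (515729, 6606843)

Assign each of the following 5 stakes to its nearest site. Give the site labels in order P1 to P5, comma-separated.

P1 → Z-12 (d²=36163658.00)
P2 → Z-14 (d²=37129157.00)
P3 → Z-7 (d²=22290293.00)
P4 → Z-12 (d²=23452756.00)
P5 → Z-2 (d²=15284653.00)

Z-12, Z-14, Z-7, Z-12, Z-2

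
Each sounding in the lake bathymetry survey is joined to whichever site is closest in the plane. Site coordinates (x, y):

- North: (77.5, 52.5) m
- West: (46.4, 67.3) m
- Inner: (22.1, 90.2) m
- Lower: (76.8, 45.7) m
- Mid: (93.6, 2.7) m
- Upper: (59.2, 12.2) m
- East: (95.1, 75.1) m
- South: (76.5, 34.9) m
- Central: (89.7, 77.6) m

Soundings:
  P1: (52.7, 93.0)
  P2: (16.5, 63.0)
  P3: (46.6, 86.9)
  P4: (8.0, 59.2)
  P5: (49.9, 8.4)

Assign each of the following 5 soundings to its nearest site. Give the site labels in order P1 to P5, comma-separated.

West, Inner, West, Inner, Upper

P1 → West (d²=700.18)
P2 → Inner (d²=771.20)
P3 → West (d²=384.20)
P4 → Inner (d²=1159.81)
P5 → Upper (d²=100.93)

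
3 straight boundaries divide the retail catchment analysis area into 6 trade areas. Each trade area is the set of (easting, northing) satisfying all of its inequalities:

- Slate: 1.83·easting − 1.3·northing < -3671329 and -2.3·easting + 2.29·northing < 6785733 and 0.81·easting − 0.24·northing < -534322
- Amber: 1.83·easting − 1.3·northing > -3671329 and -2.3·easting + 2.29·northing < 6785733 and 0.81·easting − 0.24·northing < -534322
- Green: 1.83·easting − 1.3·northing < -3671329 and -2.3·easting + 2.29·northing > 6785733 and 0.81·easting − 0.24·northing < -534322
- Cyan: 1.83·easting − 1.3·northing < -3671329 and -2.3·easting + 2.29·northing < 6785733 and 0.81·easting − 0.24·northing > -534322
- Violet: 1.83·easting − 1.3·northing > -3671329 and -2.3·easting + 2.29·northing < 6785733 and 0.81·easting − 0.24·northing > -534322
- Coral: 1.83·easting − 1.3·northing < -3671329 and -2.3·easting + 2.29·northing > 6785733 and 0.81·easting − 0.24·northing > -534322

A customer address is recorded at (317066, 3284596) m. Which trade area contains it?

1.83·317066 − 1.3·3284596 = -3689744.020, which is < -3671329
-2.3·317066 + 2.29·3284596 = 6792473.040, which is > 6785733
0.81·317066 − 0.24·3284596 = -531479.580, which is > -534322
This sign pattern matches Coral.

Coral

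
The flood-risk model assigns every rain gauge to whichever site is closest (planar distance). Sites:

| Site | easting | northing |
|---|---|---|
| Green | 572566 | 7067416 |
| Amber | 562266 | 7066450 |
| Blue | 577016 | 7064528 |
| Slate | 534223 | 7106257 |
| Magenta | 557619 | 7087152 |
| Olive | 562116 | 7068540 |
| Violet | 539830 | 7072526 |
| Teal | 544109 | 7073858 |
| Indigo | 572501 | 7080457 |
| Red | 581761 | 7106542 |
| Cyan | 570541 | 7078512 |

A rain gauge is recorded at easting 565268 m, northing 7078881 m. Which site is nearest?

Squared distances to each site:
Green: 184707029.000; Amber: 163541765.000; Blue: 344024113.000; Slate: 1713237401.000; Magenta: 126916642.000; Olive: 116871385.000; Violet: 687477869.000; Teal: 472933810.000; Indigo: 54800065.000; Red: 1037149970.000; Cyan: 27940690.000.
Minimum at Cyan.

Cyan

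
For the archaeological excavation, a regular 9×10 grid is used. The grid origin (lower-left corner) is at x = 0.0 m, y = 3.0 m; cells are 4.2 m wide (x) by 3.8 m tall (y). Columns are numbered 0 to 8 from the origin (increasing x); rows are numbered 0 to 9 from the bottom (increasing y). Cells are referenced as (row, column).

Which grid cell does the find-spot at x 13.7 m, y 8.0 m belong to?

(1, 3)

Column index: ⌊(13.7 − 0.0) / 4.2⌋ = ⌊3.262⌋ = 3
Row offset from origin: ⌊(8.0 − 3.0) / 3.8⌋ = ⌊1.316⌋ = 1 → row 1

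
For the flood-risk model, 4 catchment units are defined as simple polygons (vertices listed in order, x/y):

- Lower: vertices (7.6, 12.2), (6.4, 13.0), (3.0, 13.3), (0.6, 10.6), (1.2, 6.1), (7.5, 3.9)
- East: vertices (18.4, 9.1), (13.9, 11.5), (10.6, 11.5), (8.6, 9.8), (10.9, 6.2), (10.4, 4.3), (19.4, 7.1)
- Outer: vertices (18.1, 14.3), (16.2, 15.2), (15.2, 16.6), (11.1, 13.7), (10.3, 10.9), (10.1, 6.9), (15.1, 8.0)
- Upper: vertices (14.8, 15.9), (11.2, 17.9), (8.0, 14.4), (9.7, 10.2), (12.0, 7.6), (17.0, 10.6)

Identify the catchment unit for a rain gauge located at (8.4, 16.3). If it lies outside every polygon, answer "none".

none

Cast a ray rightward from (8.4, 16.3). For each polygon, the edges (by vertex number in listed order) whose endpoints lie on opposite sides of y = 16.3, where each meets that height, and whether that is right or left of the point:
Lower: no edge straddles that height → 0 crossings.
East: no edge straddles that height → 0 crossings.
Outer: 2–3 at x≈15.41 (right), 3–4 at x≈14.78 (right) → 2 crossings.
Upper: 1–2 at x≈14.08 (right), 2–3 at x≈9.74 (right) → 2 crossings.
All counts are even, so the point lies outside every listed polygon.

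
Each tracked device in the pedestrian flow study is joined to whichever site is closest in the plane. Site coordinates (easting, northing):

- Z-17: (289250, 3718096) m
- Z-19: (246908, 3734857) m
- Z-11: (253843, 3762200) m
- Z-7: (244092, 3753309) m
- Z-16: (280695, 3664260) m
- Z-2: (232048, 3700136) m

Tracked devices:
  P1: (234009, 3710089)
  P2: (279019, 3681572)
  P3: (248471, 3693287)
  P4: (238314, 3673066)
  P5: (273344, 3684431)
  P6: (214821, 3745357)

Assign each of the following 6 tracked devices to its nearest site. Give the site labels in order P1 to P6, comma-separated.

Z-2, Z-16, Z-2, Z-2, Z-16, Z-7

P1 → Z-2 (d²=102907730.00)
P2 → Z-16 (d²=302514320.00)
P3 → Z-2 (d²=316623730.00)
P4 → Z-2 (d²=772047656.00)
P5 → Z-16 (d²=460906442.00)
P6 → Z-7 (d²=920025745.00)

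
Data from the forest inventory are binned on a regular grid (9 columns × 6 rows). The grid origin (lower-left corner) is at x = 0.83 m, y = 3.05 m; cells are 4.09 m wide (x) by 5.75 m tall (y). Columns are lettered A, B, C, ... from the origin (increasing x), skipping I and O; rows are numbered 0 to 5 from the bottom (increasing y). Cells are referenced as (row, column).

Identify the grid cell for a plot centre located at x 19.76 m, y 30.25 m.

(4, E)

Column index: ⌊(19.76 − 0.83) / 4.09⌋ = ⌊4.628⌋ = 4 → column E
Row offset from origin: ⌊(30.25 − 3.05) / 5.75⌋ = ⌊4.730⌋ = 4 → row 4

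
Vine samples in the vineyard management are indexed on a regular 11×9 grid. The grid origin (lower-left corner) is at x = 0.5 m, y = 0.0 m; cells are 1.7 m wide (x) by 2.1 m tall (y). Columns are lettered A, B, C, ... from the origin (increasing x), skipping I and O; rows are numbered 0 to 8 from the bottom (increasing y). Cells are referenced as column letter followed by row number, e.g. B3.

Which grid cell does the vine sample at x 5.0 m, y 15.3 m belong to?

Column index: ⌊(5.0 − 0.5) / 1.7⌋ = ⌊2.647⌋ = 2 → column C
Row offset from origin: ⌊(15.3 − 0.0) / 2.1⌋ = ⌊7.286⌋ = 7 → row 7

C7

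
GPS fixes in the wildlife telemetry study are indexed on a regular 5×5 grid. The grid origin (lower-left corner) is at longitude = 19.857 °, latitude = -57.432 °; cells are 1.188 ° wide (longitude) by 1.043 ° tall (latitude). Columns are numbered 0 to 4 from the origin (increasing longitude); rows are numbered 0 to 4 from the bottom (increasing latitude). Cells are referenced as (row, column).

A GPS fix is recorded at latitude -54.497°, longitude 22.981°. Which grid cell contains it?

(2, 2)

Column index: ⌊(22.981 − 19.857) / 1.188⌋ = ⌊2.630⌋ = 2
Row offset from origin: ⌊(-54.497 − -57.432) / 1.043⌋ = ⌊2.814⌋ = 2 → row 2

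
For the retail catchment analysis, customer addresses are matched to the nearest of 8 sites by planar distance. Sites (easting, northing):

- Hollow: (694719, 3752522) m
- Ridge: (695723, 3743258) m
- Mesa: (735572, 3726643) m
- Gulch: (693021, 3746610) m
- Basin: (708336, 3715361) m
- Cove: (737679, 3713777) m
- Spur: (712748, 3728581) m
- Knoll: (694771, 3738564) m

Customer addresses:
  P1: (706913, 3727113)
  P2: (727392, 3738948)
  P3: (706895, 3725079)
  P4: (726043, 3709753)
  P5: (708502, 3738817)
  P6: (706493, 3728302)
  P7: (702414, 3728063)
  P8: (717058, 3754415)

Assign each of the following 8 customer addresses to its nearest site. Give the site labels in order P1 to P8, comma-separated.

Spur, Mesa, Spur, Cove, Spur, Spur, Spur, Hollow

P1 → Spur (d²=36202249.00)
P2 → Mesa (d²=218325425.00)
P3 → Spur (d²=46521613.00)
P4 → Cove (d²=151589072.00)
P5 → Spur (d²=122804212.00)
P6 → Spur (d²=39202866.00)
P7 → Spur (d²=107059880.00)
P8 → Hollow (d²=502614370.00)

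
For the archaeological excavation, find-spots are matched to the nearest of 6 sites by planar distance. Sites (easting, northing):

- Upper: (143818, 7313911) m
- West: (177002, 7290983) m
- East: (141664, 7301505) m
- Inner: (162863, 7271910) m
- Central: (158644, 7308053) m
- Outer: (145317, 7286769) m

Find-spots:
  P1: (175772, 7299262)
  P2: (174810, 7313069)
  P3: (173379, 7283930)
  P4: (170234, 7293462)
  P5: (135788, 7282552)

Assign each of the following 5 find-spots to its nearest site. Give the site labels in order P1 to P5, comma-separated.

West, Central, West, West, Outer

P1 → West (d²=70054741.00)
P2 → Central (d²=286499812.00)
P3 → West (d²=62870938.00)
P4 → West (d²=51951265.00)
P5 → Outer (d²=108584930.00)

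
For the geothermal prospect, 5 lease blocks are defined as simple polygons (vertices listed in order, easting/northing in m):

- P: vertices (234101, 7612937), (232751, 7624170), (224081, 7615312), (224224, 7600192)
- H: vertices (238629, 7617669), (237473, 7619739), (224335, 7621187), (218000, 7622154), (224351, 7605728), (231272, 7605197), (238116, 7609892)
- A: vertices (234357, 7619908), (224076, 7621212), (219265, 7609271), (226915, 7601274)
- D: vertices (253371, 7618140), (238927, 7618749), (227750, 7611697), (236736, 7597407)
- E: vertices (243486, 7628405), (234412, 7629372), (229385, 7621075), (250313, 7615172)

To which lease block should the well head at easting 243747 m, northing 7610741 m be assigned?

D

Cast a ray rightward from (243747, 7610741). For each polygon, the edges (by vertex number in listed order) whose endpoints lie on opposite sides of northing = 7610741, where each meets that height, and whether that is right or left of the point:
P: 3–4 at easting≈224124.2 (left), 4–1 at easting≈232399.2 (left) → 0 crossings.
H: 4–5 at easting≈222412.8 (left), 7–1 at easting≈238172.0 (left) → 0 crossings.
A: 2–3 at easting≈219857.3 (left), 4–1 at easting≈230695.9 (left) → 0 crossings.
D: 3–4 at easting≈228351.2 (left), 4–1 at easting≈247434.5 (right) → 1 crossing.
E: no edge straddles that height → 0 crossings.
Only D has an odd count, so the point is inside D.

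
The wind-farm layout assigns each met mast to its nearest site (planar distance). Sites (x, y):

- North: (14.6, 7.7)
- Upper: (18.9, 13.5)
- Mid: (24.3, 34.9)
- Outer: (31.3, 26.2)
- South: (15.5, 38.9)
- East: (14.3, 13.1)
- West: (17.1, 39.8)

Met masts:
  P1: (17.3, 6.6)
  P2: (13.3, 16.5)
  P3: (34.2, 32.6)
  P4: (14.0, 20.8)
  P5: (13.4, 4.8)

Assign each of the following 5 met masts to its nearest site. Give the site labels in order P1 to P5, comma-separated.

North, East, Outer, East, North

P1 → North (d²=8.50)
P2 → East (d²=12.56)
P3 → Outer (d²=49.37)
P4 → East (d²=59.38)
P5 → North (d²=9.85)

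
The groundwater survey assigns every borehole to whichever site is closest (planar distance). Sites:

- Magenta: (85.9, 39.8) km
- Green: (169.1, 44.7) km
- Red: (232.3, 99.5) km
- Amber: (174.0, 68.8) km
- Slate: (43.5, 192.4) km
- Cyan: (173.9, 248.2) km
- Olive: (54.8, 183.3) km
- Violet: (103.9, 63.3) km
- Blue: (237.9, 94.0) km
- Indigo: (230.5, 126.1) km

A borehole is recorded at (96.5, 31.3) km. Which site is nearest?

Squared distances to each site:
Magenta: 184.610; Green: 5450.320; Red: 23092.880; Amber: 7412.500; Slate: 28762.210; Cyan: 53036.370; Olive: 24842.890; Violet: 1078.760; Blue: 23925.250; Indigo: 26943.040.
Minimum at Magenta.

Magenta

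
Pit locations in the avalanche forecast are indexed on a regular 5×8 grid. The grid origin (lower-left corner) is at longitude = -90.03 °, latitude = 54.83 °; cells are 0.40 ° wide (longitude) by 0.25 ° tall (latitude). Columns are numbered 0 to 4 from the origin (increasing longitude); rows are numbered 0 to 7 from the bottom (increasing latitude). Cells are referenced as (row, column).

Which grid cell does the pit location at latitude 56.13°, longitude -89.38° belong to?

Column index: ⌊(-89.38 − -90.03) / 0.40⌋ = ⌊1.625⌋ = 1
Row offset from origin: ⌊(56.13 − 54.83) / 0.25⌋ = ⌊5.200⌋ = 5 → row 5

(5, 1)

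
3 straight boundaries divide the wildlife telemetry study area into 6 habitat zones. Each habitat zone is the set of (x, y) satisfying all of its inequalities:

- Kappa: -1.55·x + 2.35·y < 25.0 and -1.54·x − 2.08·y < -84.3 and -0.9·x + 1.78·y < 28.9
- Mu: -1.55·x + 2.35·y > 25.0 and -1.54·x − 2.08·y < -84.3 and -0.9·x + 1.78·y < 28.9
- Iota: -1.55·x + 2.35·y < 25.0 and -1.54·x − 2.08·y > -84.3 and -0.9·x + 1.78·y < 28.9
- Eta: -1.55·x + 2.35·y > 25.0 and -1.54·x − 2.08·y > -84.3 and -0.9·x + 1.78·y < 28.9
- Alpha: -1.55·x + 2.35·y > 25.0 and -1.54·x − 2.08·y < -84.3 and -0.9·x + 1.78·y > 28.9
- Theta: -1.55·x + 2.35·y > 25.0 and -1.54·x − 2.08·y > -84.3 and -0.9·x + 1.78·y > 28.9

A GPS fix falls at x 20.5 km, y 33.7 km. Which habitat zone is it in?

-1.55·20.5 + 2.35·33.7 = 47.420, which is > 25.0
-1.54·20.5 − 2.08·33.7 = -101.666, which is < -84.3
-0.9·20.5 + 1.78·33.7 = 41.536, which is > 28.9
This sign pattern matches Alpha.

Alpha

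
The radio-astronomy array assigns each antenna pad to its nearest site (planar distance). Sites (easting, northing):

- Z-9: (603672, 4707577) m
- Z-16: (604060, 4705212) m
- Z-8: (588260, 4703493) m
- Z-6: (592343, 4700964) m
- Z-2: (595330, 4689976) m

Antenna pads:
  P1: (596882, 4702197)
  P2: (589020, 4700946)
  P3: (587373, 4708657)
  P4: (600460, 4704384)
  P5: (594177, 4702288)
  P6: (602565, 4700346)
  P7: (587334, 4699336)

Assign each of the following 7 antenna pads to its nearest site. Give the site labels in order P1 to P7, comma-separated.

P1 → Z-6 (d²=22122810.00)
P2 → Z-8 (d²=7064809.00)
P3 → Z-8 (d²=27453665.00)
P4 → Z-16 (d²=13645584.00)
P5 → Z-6 (d²=5116532.00)
P6 → Z-16 (d²=25912981.00)
P7 → Z-8 (d²=18138125.00)

Z-6, Z-8, Z-8, Z-16, Z-6, Z-16, Z-8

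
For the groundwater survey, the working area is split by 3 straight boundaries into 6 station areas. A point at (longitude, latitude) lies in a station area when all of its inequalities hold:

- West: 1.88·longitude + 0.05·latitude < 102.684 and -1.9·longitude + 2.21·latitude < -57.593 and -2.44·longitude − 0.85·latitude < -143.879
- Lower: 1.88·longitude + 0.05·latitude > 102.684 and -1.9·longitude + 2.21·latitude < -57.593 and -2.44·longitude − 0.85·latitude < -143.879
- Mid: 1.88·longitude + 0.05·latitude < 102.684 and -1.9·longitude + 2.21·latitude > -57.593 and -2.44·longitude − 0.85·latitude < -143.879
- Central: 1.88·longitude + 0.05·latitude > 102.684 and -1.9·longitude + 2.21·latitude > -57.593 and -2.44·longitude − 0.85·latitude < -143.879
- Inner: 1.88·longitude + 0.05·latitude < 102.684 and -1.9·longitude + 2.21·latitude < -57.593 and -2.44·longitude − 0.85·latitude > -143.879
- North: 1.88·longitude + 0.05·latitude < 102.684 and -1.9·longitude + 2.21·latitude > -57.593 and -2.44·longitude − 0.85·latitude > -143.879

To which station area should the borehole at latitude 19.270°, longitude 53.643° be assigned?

West

1.88·53.643 + 0.05·19.270 = 101.812, which is < 102.684
-1.9·53.643 + 2.21·19.270 = -59.335, which is < -57.593
-2.44·53.643 − 0.85·19.270 = -147.268, which is < -143.879
This sign pattern matches West.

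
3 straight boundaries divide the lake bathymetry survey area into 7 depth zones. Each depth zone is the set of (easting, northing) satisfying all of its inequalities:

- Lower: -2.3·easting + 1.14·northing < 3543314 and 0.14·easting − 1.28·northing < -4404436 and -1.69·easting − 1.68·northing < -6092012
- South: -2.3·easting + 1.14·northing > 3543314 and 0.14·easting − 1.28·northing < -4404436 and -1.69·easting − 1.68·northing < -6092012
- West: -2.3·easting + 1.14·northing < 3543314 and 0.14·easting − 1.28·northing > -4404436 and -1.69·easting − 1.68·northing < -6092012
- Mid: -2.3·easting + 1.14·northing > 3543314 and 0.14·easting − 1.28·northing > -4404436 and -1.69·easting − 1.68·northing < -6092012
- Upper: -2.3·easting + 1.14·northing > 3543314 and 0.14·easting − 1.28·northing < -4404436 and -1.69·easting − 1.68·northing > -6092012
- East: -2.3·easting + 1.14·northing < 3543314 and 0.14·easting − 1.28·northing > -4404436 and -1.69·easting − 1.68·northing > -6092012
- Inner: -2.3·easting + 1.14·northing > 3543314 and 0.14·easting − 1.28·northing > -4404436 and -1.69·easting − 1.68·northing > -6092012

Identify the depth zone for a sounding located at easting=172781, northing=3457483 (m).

-2.3·172781 + 1.14·3457483 = 3544134.320, which is > 3543314
0.14·172781 − 1.28·3457483 = -4401388.900, which is > -4404436
-1.69·172781 − 1.68·3457483 = -6100571.330, which is < -6092012
This sign pattern matches Mid.

Mid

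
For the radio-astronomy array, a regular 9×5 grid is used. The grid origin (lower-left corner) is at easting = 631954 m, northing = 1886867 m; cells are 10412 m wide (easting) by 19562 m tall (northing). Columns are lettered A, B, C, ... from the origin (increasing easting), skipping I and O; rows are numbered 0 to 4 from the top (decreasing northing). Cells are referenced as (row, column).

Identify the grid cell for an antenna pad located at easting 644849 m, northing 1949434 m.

Column index: ⌊(644849 − 631954) / 10412⌋ = ⌊1.238⌋ = 1 → column B
Row offset from origin: ⌊(1949434 − 1886867) / 19562⌋ = ⌊3.198⌋ = 3 → row 1 (counted from top)

(1, B)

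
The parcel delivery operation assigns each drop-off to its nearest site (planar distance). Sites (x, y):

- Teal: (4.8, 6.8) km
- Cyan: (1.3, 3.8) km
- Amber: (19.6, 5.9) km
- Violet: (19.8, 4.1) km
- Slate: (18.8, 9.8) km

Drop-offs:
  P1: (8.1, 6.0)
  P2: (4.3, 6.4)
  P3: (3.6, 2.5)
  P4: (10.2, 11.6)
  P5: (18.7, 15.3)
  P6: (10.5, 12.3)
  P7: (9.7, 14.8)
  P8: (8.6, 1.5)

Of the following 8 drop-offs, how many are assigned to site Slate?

P1 → Teal
P2 → Teal
P3 → Cyan
P4 → Teal
P5 → Slate
P6 → Teal
P7 → Teal
P8 → Teal
1 of the 8 goes to Slate.

1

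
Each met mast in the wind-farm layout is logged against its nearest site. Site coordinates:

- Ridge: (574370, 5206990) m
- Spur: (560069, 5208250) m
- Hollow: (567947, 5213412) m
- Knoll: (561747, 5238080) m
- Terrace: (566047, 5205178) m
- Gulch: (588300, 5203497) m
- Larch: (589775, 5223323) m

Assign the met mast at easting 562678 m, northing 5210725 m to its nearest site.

Spur

Squared distances to each site:
Ridge: 150653089.000; Spur: 12932506.000; Hollow: 34982330.000; Knoll: 749162786.000; Terrace: 42119370.000; Gulch: 708730868.000; Larch: 892957013.000.
Minimum at Spur.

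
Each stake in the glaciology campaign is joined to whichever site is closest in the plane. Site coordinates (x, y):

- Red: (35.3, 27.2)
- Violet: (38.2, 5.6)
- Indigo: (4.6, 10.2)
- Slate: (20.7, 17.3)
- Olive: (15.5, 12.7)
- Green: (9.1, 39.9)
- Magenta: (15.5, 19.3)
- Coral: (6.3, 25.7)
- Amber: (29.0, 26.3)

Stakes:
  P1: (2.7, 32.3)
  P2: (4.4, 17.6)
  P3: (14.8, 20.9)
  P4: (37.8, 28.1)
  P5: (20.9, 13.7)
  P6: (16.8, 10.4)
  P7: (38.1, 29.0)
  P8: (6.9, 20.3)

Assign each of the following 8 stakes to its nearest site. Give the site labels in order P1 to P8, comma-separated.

Coral, Indigo, Magenta, Red, Slate, Olive, Red, Coral

P1 → Coral (d²=56.52)
P2 → Indigo (d²=54.80)
P3 → Magenta (d²=3.05)
P4 → Red (d²=7.06)
P5 → Slate (d²=13.00)
P6 → Olive (d²=6.98)
P7 → Red (d²=11.08)
P8 → Coral (d²=29.52)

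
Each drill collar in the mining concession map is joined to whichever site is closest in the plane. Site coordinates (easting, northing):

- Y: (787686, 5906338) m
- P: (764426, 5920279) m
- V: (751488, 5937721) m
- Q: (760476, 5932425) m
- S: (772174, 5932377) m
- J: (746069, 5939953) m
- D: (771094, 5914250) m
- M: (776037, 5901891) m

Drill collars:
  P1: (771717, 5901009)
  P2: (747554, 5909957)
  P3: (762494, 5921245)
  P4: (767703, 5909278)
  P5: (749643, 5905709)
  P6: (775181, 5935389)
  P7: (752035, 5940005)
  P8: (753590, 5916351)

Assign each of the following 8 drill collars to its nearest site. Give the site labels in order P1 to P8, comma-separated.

M, P, P, D, P, S, V, P

P1 → M (d²=19440324.00)
P2 → P (d²=391208068.00)
P3 → P (d²=4665780.00)
P4 → D (d²=36219665.00)
P5 → P (d²=430821989.00)
P6 → S (d²=18114193.00)
P7 → V (d²=5515865.00)
P8 → P (d²=132848080.00)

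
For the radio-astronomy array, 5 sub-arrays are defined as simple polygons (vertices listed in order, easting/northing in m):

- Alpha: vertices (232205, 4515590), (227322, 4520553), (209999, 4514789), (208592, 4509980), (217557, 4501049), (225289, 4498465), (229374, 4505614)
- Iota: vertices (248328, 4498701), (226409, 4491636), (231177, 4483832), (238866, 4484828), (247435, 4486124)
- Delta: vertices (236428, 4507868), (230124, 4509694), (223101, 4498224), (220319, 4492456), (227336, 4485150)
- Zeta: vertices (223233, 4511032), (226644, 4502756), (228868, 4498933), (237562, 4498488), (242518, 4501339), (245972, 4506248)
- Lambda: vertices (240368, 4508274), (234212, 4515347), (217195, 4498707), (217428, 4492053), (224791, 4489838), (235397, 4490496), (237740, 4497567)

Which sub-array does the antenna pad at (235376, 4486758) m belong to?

Iota

Cast a ray rightward from (235376, 4486758). For each polygon, the edges (by vertex number in listed order) whose endpoints lie on opposite sides of northing = 4486758, where each meets that height, and whether that is right or left of the point:
Alpha: no edge straddles that height → 0 crossings.
Iota: 2–3 at easting≈229389.3 (left), 5–1 at easting≈247480.0 (right) → 1 crossing.
Delta: 4–5 at easting≈225791.6 (left), 5–1 at easting≈227979.5 (left) → 0 crossings.
Zeta: no edge straddles that height → 0 crossings.
Lambda: no edge straddles that height → 0 crossings.
Only Iota has an odd count, so the point is inside Iota.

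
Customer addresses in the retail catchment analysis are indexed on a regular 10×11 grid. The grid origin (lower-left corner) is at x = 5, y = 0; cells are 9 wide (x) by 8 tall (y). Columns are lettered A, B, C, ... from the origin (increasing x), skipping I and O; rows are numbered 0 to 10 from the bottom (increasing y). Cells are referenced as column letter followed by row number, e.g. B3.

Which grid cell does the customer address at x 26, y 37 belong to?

C4

Column index: ⌊(26 − 5) / 9⌋ = ⌊2.333⌋ = 2 → column C
Row offset from origin: ⌊(37 − 0) / 8⌋ = ⌊4.625⌋ = 4 → row 4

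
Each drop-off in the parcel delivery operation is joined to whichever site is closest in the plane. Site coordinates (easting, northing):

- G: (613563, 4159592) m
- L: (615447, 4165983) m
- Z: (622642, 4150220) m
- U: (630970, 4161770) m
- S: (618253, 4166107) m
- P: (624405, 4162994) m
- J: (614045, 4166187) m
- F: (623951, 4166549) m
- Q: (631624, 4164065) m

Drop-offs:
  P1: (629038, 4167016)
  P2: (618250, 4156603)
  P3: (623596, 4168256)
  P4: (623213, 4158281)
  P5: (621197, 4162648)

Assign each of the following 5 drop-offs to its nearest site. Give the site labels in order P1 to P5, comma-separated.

P1 → Q (d²=15395797.00)
P2 → G (d²=30902090.00)
P3 → F (d²=3039874.00)
P4 → P (d²=23633233.00)
P5 → P (d²=10410980.00)

Q, G, F, P, P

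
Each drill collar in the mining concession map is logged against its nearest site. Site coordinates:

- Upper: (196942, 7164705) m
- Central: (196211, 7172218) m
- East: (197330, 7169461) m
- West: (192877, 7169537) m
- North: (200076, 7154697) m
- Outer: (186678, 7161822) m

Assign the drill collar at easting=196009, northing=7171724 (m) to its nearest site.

Squared distances to each site:
Upper: 50136850.000; Central: 284840.000; East: 6866210.000; West: 14592393.000; North: 306459218.000; Outer: 185117165.000.
Minimum at Central.

Central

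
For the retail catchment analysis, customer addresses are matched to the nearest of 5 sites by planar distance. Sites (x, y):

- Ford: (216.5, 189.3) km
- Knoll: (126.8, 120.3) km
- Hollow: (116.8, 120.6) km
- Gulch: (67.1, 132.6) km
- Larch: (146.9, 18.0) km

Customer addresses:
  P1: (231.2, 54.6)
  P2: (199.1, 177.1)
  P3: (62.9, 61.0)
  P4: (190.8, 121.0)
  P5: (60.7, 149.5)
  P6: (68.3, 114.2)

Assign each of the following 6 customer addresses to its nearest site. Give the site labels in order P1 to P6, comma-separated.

P1 → Larch (d²=8446.05)
P2 → Ford (d²=451.60)
P3 → Gulch (d²=5144.20)
P4 → Knoll (d²=4096.49)
P5 → Gulch (d²=326.57)
P6 → Gulch (d²=340.00)

Larch, Ford, Gulch, Knoll, Gulch, Gulch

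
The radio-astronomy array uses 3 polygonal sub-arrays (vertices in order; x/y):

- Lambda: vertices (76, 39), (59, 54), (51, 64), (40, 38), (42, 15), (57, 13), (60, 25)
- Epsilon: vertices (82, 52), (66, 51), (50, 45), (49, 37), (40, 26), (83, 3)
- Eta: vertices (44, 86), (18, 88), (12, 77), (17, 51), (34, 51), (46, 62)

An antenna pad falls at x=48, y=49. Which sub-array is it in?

Cast a ray rightward from (48, 49). For each polygon, the edges (by vertex number in listed order) whose endpoints lie on opposite sides of y = 49, where each meets that height, and whether that is right or left of the point:
Lambda: 1–2 at x≈64.7 (right), 3–4 at x≈44.7 (left) → 1 crossing.
Epsilon: 2–3 at x≈60.7 (right), 6–1 at x≈82.1 (right) → 2 crossings.
Eta: no edge straddles that height → 0 crossings.
Only Lambda has an odd count, so the point is inside Lambda.

Lambda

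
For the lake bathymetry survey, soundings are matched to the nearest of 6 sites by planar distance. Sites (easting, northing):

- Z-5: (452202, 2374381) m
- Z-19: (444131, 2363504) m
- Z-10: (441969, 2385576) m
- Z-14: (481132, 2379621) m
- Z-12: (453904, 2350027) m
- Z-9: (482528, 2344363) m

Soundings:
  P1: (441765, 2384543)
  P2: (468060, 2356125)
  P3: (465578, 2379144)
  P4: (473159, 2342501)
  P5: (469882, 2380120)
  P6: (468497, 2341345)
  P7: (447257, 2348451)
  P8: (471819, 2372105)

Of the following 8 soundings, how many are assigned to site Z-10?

1

P1 → Z-10
P2 → Z-12
P3 → Z-5
P4 → Z-9
P5 → Z-14
P6 → Z-9
P7 → Z-12
P8 → Z-14
1 of the 8 goes to Z-10.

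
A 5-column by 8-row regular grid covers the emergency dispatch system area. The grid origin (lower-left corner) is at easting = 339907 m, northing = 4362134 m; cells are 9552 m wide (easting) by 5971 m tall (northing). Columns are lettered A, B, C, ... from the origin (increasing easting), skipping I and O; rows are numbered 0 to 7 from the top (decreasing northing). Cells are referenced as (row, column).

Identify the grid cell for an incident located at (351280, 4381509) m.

(4, B)

Column index: ⌊(351280 − 339907) / 9552⌋ = ⌊1.191⌋ = 1 → column B
Row offset from origin: ⌊(4381509 − 4362134) / 5971⌋ = ⌊3.245⌋ = 3 → row 4 (counted from top)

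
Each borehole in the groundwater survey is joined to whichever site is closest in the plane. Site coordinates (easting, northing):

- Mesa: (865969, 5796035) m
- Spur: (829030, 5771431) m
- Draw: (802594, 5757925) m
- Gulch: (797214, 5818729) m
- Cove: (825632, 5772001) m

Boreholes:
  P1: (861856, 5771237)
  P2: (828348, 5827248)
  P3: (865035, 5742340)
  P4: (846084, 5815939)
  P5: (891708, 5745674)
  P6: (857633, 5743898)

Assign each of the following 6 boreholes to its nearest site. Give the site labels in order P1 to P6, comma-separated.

P1 → Mesa (d²=631857573.00)
P2 → Gulch (d²=1041899317.00)
P3 → Spur (d²=2142646306.00)
P4 → Mesa (d²=791582441.00)
P5 → Mesa (d²=3198726442.00)
P6 → Spur (d²=1576197698.00)

Mesa, Gulch, Spur, Mesa, Mesa, Spur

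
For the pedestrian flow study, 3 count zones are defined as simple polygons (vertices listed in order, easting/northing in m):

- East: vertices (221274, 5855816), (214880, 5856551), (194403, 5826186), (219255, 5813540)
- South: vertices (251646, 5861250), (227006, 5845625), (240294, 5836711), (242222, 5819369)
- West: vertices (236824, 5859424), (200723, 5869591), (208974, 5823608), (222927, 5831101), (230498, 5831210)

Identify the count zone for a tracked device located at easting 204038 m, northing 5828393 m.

Cast a ray rightward from (204038, 5828393). For each polygon, the edges (by vertex number in listed order) whose endpoints lie on opposite sides of northing = 5828393, where each meets that height, and whether that is right or left of the point:
East: 2–3 at easting≈195891.3 (left), 4–1 at easting≈219964.3 (right) → 1 crossing.
South: 3–4 at easting≈241218.8 (right), 4–1 at easting≈244252.6 (right) → 2 crossings.
West: 2–3 at easting≈208115.4 (right), 3–4 at easting≈217884.3 (right) → 2 crossings.
Only East has an odd count, so the point is inside East.

East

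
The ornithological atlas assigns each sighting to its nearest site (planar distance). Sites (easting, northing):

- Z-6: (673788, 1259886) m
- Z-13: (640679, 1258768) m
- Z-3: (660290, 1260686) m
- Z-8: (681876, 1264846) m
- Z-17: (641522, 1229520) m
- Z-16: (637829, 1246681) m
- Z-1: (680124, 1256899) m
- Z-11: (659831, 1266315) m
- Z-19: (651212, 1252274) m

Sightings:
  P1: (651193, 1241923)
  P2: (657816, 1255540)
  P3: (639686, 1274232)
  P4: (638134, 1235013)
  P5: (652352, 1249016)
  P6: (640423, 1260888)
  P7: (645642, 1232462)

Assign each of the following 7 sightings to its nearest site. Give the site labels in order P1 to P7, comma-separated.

P1 → Z-19 (d²=107143562.00)
P2 → Z-3 (d²=32601992.00)
P3 → Z-13 (d²=240121345.00)
P4 → Z-17 (d²=41651593.00)
P5 → Z-19 (d²=11914164.00)
P6 → Z-13 (d²=4559936.00)
P7 → Z-17 (d²=25629764.00)

Z-19, Z-3, Z-13, Z-17, Z-19, Z-13, Z-17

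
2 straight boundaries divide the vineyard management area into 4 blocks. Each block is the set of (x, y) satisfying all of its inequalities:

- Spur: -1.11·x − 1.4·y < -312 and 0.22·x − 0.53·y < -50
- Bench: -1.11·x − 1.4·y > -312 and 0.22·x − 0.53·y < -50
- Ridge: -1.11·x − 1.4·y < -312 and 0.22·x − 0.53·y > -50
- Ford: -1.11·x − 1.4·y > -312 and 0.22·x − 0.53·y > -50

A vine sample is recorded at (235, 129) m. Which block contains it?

-1.11·235 − 1.4·129 = -441.450, which is < -312
0.22·235 − 0.53·129 = -16.670, which is > -50
This sign pattern matches Ridge.

Ridge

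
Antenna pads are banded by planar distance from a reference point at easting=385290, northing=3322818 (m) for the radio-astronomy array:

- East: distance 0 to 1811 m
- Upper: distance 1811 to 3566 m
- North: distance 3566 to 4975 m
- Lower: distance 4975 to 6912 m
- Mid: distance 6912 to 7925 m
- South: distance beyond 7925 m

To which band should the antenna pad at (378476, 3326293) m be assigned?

Distance = √((378476−385290)² + (3326293−3322818)²) = √(46430596.000 + 12075625.000) = 7648.936 m.
6912 ≤ 7648.936 < 7925 → Mid.

Mid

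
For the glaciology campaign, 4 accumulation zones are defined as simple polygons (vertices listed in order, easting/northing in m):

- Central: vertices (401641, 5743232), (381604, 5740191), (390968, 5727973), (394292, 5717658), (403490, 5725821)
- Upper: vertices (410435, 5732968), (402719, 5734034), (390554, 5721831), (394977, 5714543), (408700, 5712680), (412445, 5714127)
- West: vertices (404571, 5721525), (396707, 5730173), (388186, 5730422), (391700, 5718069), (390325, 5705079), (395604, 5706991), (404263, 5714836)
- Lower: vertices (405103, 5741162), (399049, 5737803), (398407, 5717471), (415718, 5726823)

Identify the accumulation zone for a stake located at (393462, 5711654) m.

Cast a ray rightward from (393462, 5711654). For each polygon, the edges (by vertex number in listed order) whose endpoints lie on opposite sides of northing = 5711654, where each meets that height, and whether that is right or left of the point:
Central: no edge straddles that height → 0 crossings.
Upper: no edge straddles that height → 0 crossings.
West: 4–5 at easting≈391021.0 (left), 6–7 at easting≈400750.8 (right) → 1 crossing.
Lower: no edge straddles that height → 0 crossings.
Only West has an odd count, so the point is inside West.

West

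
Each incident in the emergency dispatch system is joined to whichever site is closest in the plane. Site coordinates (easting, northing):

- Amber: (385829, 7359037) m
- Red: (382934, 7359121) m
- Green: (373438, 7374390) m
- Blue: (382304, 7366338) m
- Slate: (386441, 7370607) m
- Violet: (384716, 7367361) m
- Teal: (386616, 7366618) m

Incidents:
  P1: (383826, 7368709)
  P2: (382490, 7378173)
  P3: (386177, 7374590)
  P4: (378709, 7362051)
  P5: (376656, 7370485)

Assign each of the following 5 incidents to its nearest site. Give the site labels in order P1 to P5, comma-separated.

P1 → Violet (d²=2609204.00)
P2 → Slate (d²=72854757.00)
P3 → Slate (d²=15933985.00)
P4 → Red (d²=26435525.00)
P5 → Green (d²=25604549.00)

Violet, Slate, Slate, Red, Green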